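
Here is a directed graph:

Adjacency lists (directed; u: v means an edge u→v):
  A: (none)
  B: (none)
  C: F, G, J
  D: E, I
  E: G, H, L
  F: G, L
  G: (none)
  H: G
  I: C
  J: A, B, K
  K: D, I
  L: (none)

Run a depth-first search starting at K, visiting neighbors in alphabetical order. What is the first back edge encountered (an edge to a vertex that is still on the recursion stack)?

J->K

DFS from K (visiting neighbors in alphabetical order); mark gray on enter, black on exit:
K gray
  D gray
    E gray
      G gray
      G black
      H gray
        H→G: G black — skip
      H black
      L gray
      L black
    E black
    I gray
      C gray
        F gray
          F→G: G black — skip
          F→L: L black — skip
        F black
        C→G: G black — skip
        J gray
          A gray
          A black
          B gray
          B black
          J→K: K is gray → back edge
First back edge: J → K.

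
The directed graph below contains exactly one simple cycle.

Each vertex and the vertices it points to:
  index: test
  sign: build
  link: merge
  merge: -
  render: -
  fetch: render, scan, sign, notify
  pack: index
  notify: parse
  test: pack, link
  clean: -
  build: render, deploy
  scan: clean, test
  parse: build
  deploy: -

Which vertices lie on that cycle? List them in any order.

DFS with gray/black marking from test:
test gray
  pack gray
    index gray
      index→test: test is gray → back edge
Back edge closes the cycle test → pack → index → test; its vertices are {pack, test, index}.

pack, test, index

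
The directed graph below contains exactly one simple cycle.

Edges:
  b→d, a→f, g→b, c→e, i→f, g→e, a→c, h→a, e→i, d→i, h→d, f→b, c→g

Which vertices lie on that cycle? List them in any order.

b, d, f, i

DFS with gray/black marking from f:
f gray
  b gray
    d gray
      i gray
        i→f: f is gray → back edge
Back edge closes the cycle f → b → d → i → f; its vertices are {b, d, f, i}.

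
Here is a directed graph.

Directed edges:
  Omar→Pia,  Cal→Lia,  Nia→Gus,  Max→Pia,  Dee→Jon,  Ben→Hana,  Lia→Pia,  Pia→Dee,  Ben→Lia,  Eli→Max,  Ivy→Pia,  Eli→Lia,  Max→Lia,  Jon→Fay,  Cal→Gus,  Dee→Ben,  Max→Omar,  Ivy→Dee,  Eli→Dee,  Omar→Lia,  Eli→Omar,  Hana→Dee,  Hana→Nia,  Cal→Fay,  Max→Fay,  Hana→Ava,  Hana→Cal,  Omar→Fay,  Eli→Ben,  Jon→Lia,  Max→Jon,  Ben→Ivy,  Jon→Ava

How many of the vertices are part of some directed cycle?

8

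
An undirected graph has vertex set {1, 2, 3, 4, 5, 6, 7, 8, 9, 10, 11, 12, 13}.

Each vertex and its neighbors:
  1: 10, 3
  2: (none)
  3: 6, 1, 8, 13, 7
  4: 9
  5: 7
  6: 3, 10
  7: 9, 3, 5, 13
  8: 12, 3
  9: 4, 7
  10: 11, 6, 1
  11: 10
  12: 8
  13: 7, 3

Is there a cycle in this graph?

DFS, tracking each vertex's parent; an edge to a visited non-parent vertex closes a cycle.
Start from 13:
visit 13 (parent –)
  visit 7 (parent 13)
    visit 9 (parent 7)
      visit 4 (parent 9)
        4–9: parent, skip
      9–7: parent, skip
    visit 3 (parent 7)
      visit 6 (parent 3)
        6–3: parent, skip
        visit 10 (parent 6)
          visit 11 (parent 10)
            11–10: parent, skip
          10–6: parent, skip
          visit 1 (parent 10)
            1–10: parent, skip
            1–3: 3 visited and ≠ parent → cycle
Cycle: 3 – 6 – 10 – 1 – 3.

Yes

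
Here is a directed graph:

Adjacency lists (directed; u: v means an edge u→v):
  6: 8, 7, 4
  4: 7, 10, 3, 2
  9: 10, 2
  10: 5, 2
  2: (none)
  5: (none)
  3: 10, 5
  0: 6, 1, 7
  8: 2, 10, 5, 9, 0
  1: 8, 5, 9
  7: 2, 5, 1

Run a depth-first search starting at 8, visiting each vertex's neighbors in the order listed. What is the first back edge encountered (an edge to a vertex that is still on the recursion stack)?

6→8

DFS from 8 (visiting each vertex's neighbors in the order listed); mark gray on enter, black on exit:
8 gray
  2 gray
  2 black
  10 gray
    5 gray
    5 black
    10→2: 2 black — skip
  10 black
  8→5: 5 black — skip
  9 gray
    9→10: 10 black — skip
    9→2: 2 black — skip
  9 black
  0 gray
    6 gray
      6→8: 8 is gray → back edge
First back edge: 6 → 8.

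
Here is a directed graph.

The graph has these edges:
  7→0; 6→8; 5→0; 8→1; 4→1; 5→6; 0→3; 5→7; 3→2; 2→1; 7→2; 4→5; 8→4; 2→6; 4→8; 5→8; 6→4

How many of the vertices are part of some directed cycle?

8

A vertex is on a directed cycle iff it belongs to a strongly connected component of size ≥ 2 (or has a self-loop).
The vertices on cycles are {0, 2, 3, 4, 5, 6, 7, 8} — 8 in total.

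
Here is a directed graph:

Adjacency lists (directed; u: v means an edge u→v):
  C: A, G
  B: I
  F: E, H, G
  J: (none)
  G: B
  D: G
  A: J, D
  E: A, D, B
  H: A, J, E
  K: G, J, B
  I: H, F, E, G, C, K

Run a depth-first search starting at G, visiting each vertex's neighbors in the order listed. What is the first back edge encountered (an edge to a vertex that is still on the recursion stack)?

D→G

DFS from G (visiting each vertex's neighbors in the order listed); mark gray on enter, black on exit:
G gray
  B gray
    I gray
      H gray
        A gray
          J gray
          J black
          D gray
            D→G: G is gray → back edge
First back edge: D → G.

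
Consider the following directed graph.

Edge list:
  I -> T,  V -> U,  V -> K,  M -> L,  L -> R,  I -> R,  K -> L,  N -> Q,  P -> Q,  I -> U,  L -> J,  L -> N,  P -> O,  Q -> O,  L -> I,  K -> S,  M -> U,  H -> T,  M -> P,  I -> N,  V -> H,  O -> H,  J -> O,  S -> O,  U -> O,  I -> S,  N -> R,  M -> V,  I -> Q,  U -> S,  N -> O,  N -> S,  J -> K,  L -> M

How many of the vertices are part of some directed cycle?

A vertex is on a directed cycle iff it belongs to a strongly connected component of size ≥ 2 (or has a self-loop).
The vertices on cycles are {J, K, L, M, V} — 5 in total.

5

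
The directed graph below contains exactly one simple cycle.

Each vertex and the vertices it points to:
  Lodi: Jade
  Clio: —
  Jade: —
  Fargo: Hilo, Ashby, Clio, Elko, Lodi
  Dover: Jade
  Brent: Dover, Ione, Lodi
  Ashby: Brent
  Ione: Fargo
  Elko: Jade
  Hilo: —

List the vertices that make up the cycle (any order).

Ione, Ashby, Brent, Fargo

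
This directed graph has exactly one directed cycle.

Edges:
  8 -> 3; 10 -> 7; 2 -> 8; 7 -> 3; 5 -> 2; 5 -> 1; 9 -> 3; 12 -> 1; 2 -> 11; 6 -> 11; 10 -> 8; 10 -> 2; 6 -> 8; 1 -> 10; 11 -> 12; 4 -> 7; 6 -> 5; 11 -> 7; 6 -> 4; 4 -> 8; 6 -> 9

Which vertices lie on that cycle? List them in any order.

1, 2, 10, 11, 12

DFS with gray/black marking from 11:
11 gray
  7 gray
    3 gray
    3 black
  7 black
  12 gray
    1 gray
      10 gray
        8 gray
          8→3: 3 black — skip
        8 black
        2 gray
          2→8: 8 black — skip
          2→11: 11 is gray → back edge
Back edge closes the cycle 11 → 12 → 1 → 10 → 2 → 11; its vertices are {1, 2, 10, 11, 12}.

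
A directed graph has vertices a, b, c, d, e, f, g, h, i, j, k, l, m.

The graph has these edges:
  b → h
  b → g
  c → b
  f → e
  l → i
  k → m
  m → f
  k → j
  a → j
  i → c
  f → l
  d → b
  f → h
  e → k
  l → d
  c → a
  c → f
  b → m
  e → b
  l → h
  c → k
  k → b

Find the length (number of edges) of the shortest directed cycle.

4

For each vertex v, BFS finds the shortest path from v back to v.
The shortest such closed walk is f → e → k → m → f, length 4.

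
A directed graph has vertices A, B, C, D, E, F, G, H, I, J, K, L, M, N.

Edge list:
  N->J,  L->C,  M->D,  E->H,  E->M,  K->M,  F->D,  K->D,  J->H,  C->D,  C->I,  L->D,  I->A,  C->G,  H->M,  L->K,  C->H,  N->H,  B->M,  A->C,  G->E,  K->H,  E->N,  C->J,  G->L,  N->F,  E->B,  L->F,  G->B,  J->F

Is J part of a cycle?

No

J lies on a cycle iff there is a path from J back to itself.
Exploring from J, it never reaches itself; equivalently, its strongly connected component is a singleton.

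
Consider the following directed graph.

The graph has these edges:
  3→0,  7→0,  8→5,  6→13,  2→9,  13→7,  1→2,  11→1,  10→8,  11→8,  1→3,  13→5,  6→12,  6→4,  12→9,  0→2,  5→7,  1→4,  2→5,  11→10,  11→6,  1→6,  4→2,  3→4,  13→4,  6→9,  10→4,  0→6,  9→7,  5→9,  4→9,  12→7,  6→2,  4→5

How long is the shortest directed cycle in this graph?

4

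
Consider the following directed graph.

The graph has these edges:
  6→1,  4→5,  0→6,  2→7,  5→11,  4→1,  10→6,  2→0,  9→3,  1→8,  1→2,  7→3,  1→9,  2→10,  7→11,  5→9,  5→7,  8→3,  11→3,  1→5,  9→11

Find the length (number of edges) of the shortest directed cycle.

4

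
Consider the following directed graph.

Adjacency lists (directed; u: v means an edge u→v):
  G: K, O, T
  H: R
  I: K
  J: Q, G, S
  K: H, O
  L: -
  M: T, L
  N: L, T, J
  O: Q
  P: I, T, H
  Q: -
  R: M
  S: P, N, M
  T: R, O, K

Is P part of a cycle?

No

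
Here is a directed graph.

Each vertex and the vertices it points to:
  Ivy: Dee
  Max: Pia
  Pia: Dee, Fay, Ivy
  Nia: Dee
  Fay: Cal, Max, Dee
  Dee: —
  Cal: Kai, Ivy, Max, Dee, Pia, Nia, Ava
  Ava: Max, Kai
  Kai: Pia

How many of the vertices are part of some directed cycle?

A vertex is on a directed cycle iff it belongs to a strongly connected component of size ≥ 2 (or has a self-loop).
The vertices on cycles are {Ava, Cal, Fay, Kai, Max, Pia} — 6 in total.

6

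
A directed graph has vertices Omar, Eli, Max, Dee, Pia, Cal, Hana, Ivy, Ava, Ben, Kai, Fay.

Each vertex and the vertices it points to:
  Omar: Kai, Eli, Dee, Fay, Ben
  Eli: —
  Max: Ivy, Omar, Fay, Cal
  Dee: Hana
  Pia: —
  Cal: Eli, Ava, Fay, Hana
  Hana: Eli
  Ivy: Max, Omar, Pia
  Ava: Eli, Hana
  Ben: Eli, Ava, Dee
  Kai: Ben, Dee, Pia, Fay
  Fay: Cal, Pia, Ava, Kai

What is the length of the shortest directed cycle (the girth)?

For each vertex v, BFS finds the shortest path from v back to v.
The shortest such closed walk is Max → Ivy → Max, length 2.

2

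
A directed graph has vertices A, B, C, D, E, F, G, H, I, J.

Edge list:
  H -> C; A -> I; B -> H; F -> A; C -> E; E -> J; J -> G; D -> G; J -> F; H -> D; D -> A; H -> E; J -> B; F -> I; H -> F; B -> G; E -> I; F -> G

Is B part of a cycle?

B is on a cycle iff B can reach itself via ≥1 edge.
B → H → E → J → B — yes.

Yes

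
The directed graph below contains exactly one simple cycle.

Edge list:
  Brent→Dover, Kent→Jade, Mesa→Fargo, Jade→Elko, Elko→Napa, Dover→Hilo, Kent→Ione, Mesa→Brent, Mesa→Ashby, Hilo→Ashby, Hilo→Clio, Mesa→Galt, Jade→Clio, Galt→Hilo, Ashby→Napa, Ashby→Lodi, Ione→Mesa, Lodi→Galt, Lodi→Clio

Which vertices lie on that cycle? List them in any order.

DFS with gray/black marking from Ashby:
Ashby gray
  Lodi gray
    Clio gray
    Clio black
    Galt gray
      Hilo gray
        Hilo→Clio: Clio black — skip
        Hilo→Ashby: Ashby is gray → back edge
Back edge closes the cycle Ashby → Lodi → Galt → Hilo → Ashby; its vertices are {Galt, Hilo, Lodi, Ashby}.

Galt, Hilo, Lodi, Ashby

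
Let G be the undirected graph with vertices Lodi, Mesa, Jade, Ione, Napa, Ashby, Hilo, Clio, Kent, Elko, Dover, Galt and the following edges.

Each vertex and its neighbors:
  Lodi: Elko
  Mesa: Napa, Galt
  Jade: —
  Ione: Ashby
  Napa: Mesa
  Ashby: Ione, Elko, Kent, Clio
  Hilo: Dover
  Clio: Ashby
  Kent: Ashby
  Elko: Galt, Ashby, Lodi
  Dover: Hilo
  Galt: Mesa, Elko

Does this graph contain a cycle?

No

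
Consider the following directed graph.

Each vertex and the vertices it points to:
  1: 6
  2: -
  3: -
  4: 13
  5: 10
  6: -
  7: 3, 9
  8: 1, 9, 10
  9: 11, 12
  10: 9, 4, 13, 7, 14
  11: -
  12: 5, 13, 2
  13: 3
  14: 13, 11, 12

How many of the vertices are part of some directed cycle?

6

A vertex is on a directed cycle iff it belongs to a strongly connected component of size ≥ 2 (or has a self-loop).
The vertices on cycles are {5, 7, 9, 10, 12, 14} — 6 in total.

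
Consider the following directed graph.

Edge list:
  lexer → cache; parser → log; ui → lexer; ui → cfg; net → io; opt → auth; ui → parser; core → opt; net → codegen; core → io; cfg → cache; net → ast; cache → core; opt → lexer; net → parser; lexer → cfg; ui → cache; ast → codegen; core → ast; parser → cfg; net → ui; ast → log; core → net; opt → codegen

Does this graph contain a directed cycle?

Yes

DFS with white/gray/black marking, starting from net:
net gray
  ast gray
    codegen gray
    codegen black
    log gray
    log black
  ast black
  parser gray
    cfg gray
      cache gray
        core gray
          io gray
          io black
          core→ast: ast black — skip
          opt gray
            lexer gray
              lexer→cfg: cfg is gray → back edge
Back edge found, so a cycle exists: cfg → cache → core → opt → lexer → cfg.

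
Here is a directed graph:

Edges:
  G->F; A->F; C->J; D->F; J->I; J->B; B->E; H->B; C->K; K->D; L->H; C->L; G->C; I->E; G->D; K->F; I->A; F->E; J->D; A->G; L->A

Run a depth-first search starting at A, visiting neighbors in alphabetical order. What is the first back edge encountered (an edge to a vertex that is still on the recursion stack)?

DFS from A (visiting neighbors in alphabetical order); mark gray on enter, black on exit:
A gray
  F gray
    E gray
    E black
  F black
  G gray
    C gray
      J gray
        B gray
          B→E: E black — skip
        B black
        D gray
          D→F: F black — skip
        D black
        I gray
          I→A: A is gray → back edge
First back edge: I → A.

I→A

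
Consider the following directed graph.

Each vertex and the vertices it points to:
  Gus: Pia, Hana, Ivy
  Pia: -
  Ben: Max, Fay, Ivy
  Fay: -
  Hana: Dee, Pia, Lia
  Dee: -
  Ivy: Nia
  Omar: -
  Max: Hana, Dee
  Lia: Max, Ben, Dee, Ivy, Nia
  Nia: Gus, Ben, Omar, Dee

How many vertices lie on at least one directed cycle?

A vertex is on a directed cycle iff it belongs to a strongly connected component of size ≥ 2 (or has a self-loop).
The vertices on cycles are {Ben, Gus, Ivy, Lia, Max, Nia, Hana} — 7 in total.

7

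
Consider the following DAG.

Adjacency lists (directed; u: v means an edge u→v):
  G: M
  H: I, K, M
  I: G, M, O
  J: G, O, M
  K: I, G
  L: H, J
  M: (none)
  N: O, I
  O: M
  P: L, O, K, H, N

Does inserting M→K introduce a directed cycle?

Adding M→K creates a cycle iff K can already reach M.
Path from K: K → I → M.
So K → … → M → K is a cycle.

Yes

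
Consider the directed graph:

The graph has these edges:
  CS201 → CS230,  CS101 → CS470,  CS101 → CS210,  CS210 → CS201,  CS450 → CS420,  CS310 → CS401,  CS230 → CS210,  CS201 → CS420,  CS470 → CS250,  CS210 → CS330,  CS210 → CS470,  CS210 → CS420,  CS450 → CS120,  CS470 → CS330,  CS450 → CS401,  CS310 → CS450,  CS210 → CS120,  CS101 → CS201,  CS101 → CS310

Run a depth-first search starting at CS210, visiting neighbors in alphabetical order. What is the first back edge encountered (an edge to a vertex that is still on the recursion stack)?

DFS from CS210 (visiting neighbors in alphabetical order); mark gray on enter, black on exit:
CS210 gray
  CS120 gray
  CS120 black
  CS201 gray
    CS230 gray
      CS230→CS210: CS210 is gray → back edge
First back edge: CS230 → CS210.

CS230→CS210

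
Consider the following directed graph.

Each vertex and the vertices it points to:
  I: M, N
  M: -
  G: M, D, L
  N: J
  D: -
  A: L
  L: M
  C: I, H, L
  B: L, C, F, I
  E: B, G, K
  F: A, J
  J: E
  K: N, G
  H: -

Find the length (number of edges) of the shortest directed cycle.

For each vertex v, BFS finds the shortest path from v back to v.
The shortest such closed walk is E → K → N → J → E, length 4.

4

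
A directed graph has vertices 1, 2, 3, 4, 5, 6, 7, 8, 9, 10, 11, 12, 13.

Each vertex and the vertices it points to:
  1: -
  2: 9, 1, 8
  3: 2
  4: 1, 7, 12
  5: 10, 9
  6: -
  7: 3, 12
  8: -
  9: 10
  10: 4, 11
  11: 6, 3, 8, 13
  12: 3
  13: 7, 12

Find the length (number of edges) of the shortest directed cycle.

5

For each vertex v, BFS finds the shortest path from v back to v.
The shortest such closed walk is 10 → 11 → 3 → 2 → 9 → 10, length 5.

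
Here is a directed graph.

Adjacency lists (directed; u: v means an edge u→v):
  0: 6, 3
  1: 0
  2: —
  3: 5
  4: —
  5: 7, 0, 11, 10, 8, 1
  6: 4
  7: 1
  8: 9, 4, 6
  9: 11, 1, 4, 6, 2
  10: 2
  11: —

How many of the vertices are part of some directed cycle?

A vertex is on a directed cycle iff it belongs to a strongly connected component of size ≥ 2 (or has a self-loop).
The vertices on cycles are {0, 1, 3, 5, 7, 8, 9} — 7 in total.

7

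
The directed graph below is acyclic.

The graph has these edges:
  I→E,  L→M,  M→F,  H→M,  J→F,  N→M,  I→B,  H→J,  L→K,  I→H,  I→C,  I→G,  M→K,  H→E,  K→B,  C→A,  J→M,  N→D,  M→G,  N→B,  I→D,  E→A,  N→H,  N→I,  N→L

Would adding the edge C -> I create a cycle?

Yes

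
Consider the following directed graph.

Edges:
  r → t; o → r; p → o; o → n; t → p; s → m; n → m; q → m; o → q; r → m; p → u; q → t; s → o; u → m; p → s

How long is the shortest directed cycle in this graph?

4

For each vertex v, BFS finds the shortest path from v back to v.
The shortest such closed walk is p → o → q → t → p, length 4.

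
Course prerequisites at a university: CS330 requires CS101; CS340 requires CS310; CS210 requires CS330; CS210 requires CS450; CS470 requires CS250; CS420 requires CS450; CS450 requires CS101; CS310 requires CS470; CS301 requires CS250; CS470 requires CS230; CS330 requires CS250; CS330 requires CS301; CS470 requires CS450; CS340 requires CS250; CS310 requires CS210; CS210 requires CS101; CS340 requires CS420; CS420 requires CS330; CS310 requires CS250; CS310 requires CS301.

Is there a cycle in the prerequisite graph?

No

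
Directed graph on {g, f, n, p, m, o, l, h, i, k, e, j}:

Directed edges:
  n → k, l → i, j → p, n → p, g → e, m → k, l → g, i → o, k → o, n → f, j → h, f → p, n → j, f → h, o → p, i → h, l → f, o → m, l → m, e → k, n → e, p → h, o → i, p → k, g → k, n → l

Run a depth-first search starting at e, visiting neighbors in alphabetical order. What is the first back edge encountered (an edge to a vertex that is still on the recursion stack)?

DFS from e (visiting neighbors in alphabetical order); mark gray on enter, black on exit:
e gray
  k gray
    o gray
      i gray
        h gray
        h black
        i→o: o is gray → back edge
First back edge: i → o.

i→o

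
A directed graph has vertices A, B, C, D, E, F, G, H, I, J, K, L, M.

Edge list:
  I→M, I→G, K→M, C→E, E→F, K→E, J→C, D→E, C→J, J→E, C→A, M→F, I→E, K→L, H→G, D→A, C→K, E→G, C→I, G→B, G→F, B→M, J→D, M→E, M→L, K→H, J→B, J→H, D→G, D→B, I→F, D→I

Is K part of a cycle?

K lies on a cycle iff there is a path from K back to itself.
Exploring from K, it never reaches itself; equivalently, its strongly connected component is a singleton.

No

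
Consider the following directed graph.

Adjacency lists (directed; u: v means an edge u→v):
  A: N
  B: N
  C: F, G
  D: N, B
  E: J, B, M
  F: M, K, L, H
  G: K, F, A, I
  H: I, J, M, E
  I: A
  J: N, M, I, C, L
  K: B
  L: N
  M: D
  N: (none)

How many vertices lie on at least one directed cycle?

A vertex is on a directed cycle iff it belongs to a strongly connected component of size ≥ 2 (or has a self-loop).
The vertices on cycles are {C, E, F, G, H, J} — 6 in total.

6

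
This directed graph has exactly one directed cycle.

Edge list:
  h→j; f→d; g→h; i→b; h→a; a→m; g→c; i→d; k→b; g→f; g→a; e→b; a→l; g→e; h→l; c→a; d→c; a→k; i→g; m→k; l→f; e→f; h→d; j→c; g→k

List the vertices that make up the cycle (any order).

a, c, d, f, l

DFS with gray/black marking from a:
a gray
  m gray
    k gray
      b gray
      b black
    k black
  m black
  a→k: k black — skip
  l gray
    f gray
      d gray
        c gray
          c→a: a is gray → back edge
Back edge closes the cycle a → l → f → d → c → a; its vertices are {a, c, d, f, l}.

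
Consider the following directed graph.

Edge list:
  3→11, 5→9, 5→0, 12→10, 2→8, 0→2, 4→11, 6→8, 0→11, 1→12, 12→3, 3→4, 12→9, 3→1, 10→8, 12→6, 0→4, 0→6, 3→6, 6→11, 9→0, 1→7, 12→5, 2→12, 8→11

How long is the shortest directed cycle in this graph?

3

For each vertex v, BFS finds the shortest path from v back to v.
The shortest such closed walk is 12 → 3 → 1 → 12, length 3.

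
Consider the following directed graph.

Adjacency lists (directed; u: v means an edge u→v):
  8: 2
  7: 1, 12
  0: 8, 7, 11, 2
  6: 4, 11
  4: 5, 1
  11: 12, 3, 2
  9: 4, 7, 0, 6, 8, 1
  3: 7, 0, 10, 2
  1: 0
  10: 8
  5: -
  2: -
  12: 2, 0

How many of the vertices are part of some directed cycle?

6

A vertex is on a directed cycle iff it belongs to a strongly connected component of size ≥ 2 (or has a self-loop).
The vertices on cycles are {0, 1, 3, 7, 11, 12} — 6 in total.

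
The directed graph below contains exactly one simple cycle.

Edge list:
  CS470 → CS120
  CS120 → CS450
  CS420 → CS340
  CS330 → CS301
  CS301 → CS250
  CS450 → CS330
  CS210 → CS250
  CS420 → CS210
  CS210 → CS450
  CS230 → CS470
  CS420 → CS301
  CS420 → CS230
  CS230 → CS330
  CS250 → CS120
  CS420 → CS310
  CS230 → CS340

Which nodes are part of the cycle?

CS120, CS250, CS301, CS330, CS450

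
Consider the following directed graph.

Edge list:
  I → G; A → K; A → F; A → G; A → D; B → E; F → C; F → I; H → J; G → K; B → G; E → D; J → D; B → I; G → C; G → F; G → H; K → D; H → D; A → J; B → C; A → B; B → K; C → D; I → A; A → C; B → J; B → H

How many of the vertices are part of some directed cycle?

A vertex is on a directed cycle iff it belongs to a strongly connected component of size ≥ 2 (or has a self-loop).
The vertices on cycles are {A, B, F, G, I} — 5 in total.

5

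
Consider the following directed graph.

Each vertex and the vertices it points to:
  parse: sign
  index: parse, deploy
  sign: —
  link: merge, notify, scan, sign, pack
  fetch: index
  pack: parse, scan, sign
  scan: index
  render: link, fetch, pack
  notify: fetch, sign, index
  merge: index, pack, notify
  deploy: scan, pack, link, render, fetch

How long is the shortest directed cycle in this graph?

3

For each vertex v, BFS finds the shortest path from v back to v.
The shortest such closed walk is deploy → fetch → index → deploy, length 3.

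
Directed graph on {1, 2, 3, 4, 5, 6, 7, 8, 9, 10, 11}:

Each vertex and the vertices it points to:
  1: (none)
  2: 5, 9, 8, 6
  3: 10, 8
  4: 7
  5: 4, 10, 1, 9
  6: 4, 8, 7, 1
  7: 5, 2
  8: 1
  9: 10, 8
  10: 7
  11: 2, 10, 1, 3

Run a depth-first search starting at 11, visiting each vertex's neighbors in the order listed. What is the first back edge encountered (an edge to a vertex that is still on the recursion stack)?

7→5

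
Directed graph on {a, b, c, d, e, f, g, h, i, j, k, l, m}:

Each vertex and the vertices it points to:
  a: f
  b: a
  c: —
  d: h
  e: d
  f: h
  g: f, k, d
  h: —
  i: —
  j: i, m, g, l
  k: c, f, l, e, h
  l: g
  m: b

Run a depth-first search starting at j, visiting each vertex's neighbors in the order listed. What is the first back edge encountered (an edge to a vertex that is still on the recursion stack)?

l→g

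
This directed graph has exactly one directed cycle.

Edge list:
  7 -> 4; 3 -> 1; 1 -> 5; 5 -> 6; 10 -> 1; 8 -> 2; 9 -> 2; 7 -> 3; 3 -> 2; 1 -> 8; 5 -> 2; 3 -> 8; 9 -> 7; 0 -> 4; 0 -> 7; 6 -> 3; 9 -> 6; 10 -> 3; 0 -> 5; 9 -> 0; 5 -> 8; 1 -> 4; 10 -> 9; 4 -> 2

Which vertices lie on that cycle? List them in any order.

1, 3, 5, 6

DFS with gray/black marking from 1:
1 gray
  8 gray
    2 gray
    2 black
  8 black
  4 gray
    4→2: 2 black — skip
  4 black
  5 gray
    5→2: 2 black — skip
    5→8: 8 black — skip
    6 gray
      3 gray
        3→8: 8 black — skip
        3→2: 2 black — skip
        3→1: 1 is gray → back edge
Back edge closes the cycle 1 → 5 → 6 → 3 → 1; its vertices are {1, 3, 5, 6}.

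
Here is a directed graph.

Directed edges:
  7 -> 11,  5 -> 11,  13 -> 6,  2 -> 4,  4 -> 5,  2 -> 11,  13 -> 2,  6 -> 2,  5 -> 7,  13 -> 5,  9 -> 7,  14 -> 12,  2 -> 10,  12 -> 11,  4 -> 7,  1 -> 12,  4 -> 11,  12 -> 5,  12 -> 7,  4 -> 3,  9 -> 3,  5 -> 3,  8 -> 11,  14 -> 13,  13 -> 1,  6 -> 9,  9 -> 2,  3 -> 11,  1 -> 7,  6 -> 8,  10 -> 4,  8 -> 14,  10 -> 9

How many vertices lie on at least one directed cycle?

A vertex is on a directed cycle iff it belongs to a strongly connected component of size ≥ 2 (or has a self-loop).
The vertices on cycles are {2, 6, 8, 9, 10, 13, 14} — 7 in total.

7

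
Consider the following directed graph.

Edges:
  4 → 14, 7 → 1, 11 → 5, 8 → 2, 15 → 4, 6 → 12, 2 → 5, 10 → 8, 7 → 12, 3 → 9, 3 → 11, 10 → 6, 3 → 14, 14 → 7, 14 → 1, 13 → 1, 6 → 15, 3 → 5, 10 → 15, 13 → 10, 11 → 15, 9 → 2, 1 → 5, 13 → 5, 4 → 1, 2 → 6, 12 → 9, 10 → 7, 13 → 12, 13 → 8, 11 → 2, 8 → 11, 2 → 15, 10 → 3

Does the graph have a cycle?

Yes

DFS with white/gray/black marking, starting from 13:
13 gray
  1 gray
    5 gray
    5 black
  1 black
  8 gray
    11 gray
      2 gray
        15 gray
          4 gray
            14 gray
              7 gray
                12 gray
                  9 gray
                    9→2: 2 is gray → back edge
Back edge found, so a cycle exists: 2 → 15 → 4 → 14 → 7 → 12 → 9 → 2.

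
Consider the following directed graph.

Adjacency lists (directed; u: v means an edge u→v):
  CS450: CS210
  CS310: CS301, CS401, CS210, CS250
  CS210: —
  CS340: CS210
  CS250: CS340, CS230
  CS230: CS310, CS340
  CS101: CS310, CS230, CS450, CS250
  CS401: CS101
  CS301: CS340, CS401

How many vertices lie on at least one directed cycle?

6

A vertex is on a directed cycle iff it belongs to a strongly connected component of size ≥ 2 (or has a self-loop).
The vertices on cycles are {CS101, CS230, CS250, CS301, CS310, CS401} — 6 in total.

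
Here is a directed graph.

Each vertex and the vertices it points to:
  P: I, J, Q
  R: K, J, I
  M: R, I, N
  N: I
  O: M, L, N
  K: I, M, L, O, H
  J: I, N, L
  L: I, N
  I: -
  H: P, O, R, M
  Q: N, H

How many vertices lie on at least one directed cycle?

A vertex is on a directed cycle iff it belongs to a strongly connected component of size ≥ 2 (or has a self-loop).
The vertices on cycles are {H, K, M, O, P, Q, R} — 7 in total.

7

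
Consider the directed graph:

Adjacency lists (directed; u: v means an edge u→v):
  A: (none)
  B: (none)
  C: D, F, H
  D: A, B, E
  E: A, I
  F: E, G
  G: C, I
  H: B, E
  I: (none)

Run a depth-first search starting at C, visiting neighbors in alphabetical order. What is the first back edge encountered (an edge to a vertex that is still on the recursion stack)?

DFS from C (visiting neighbors in alphabetical order); mark gray on enter, black on exit:
C gray
  D gray
    A gray
    A black
    B gray
    B black
    E gray
      E→A: A black — skip
      I gray
      I black
    E black
  D black
  F gray
    F→E: E black — skip
    G gray
      G→C: C is gray → back edge
First back edge: G → C.

G→C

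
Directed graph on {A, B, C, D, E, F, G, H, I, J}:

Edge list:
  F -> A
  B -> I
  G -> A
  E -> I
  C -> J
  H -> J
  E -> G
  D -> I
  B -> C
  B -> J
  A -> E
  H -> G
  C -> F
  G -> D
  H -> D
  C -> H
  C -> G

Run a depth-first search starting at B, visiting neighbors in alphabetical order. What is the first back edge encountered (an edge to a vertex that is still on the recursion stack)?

DFS from B (visiting neighbors in alphabetical order); mark gray on enter, black on exit:
B gray
  C gray
    F gray
      A gray
        E gray
          G gray
            G→A: A is gray → back edge
First back edge: G → A.

G->A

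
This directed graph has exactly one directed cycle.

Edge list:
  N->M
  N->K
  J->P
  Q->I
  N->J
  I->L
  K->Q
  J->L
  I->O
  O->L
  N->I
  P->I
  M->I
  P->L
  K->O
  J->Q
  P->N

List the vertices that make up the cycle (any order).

J, N, P

DFS with gray/black marking from N:
N gray
  I gray
    L gray
    L black
    O gray
      O→L: L black — skip
    O black
  I black
  K gray
    Q gray
      Q→I: I black — skip
    Q black
    K→O: O black — skip
  K black
  M gray
    M→I: I black — skip
  M black
  J gray
    P gray
      P→I: I black — skip
      P→L: L black — skip
      P→N: N is gray → back edge
Back edge closes the cycle N → J → P → N; its vertices are {J, N, P}.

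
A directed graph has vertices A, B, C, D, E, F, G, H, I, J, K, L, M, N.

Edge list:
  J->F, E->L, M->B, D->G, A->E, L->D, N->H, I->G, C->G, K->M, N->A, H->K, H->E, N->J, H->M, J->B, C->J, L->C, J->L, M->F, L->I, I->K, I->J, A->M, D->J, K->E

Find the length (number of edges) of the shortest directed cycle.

3

For each vertex v, BFS finds the shortest path from v back to v.
The shortest such closed walk is J → L → D → J, length 3.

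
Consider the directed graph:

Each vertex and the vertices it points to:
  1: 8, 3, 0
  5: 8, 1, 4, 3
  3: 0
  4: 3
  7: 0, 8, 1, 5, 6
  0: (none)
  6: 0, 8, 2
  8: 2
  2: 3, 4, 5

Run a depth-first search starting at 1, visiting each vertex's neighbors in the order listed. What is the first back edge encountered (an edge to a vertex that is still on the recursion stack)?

5->8

DFS from 1 (visiting each vertex's neighbors in the order listed); mark gray on enter, black on exit:
1 gray
  8 gray
    2 gray
      3 gray
        0 gray
        0 black
      3 black
      4 gray
        4→3: 3 black — skip
      4 black
      5 gray
        5→8: 8 is gray → back edge
First back edge: 5 → 8.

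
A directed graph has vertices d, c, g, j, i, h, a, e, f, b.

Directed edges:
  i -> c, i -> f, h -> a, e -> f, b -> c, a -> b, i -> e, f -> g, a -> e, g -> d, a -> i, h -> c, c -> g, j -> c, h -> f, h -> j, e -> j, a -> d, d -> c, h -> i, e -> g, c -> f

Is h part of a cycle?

h lies on a cycle iff there is a path from h back to itself.
Exploring from h, it never reaches itself; equivalently, its strongly connected component is a singleton.

No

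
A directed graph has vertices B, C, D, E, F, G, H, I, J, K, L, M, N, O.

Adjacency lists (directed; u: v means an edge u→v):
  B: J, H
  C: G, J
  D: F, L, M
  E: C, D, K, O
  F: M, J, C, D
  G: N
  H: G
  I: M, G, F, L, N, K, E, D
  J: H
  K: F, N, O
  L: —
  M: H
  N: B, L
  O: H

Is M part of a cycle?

No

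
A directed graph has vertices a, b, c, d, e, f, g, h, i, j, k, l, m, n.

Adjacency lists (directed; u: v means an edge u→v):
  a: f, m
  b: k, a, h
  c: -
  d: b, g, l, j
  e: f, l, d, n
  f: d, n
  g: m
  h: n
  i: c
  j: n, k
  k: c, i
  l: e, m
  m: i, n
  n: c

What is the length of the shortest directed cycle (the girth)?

2

For each vertex v, BFS finds the shortest path from v back to v.
The shortest such closed walk is l → e → l, length 2.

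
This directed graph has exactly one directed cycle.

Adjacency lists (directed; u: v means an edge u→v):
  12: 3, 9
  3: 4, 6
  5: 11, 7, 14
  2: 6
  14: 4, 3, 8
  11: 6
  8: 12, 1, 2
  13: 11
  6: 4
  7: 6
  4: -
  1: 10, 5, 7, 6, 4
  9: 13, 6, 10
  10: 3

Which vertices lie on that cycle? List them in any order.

1, 5, 8, 14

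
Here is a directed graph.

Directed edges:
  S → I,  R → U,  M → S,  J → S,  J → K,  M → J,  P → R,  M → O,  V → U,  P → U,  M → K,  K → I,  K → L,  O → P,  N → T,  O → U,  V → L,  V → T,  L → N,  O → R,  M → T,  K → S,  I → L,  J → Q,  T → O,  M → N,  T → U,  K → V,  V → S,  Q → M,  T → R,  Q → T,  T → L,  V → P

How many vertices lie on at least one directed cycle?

6

A vertex is on a directed cycle iff it belongs to a strongly connected component of size ≥ 2 (or has a self-loop).
The vertices on cycles are {J, L, M, N, Q, T} — 6 in total.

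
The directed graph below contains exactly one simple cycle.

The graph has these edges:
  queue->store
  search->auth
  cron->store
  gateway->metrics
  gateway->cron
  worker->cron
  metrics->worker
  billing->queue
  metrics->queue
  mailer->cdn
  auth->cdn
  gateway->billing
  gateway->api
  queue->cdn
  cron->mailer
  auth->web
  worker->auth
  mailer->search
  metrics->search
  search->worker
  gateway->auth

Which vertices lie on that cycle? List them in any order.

cron, mailer, search, worker

DFS with gray/black marking from search:
search gray
  auth gray
    cdn gray
    cdn black
    web gray
    web black
  auth black
  worker gray
    worker→auth: auth black — skip
    cron gray
      store gray
      store black
      mailer gray
        mailer→cdn: cdn black — skip
        mailer→search: search is gray → back edge
Back edge closes the cycle search → worker → cron → mailer → search; its vertices are {cron, mailer, search, worker}.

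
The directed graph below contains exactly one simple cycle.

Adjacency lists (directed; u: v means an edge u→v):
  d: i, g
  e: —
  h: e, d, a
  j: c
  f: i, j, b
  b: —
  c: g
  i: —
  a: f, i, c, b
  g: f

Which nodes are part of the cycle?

DFS with gray/black marking from f:
f gray
  i gray
  i black
  j gray
    c gray
      g gray
        g→f: f is gray → back edge
Back edge closes the cycle f → j → c → g → f; its vertices are {c, f, g, j}.

c, f, g, j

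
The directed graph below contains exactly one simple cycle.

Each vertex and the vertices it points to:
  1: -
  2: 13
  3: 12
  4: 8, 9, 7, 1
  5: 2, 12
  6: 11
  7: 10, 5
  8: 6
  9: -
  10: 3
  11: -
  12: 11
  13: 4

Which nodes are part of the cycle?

2, 4, 5, 7, 13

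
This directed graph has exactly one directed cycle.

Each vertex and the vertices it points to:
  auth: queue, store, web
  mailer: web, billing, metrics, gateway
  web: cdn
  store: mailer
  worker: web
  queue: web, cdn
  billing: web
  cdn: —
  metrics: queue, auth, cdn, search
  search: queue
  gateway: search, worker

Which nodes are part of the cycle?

auth, store, mailer, metrics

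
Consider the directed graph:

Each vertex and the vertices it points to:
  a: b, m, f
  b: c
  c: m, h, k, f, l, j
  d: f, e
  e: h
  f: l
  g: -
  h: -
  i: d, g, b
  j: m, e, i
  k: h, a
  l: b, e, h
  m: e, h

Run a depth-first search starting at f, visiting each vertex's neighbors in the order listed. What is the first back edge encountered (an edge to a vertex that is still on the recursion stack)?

DFS from f (visiting each vertex's neighbors in the order listed); mark gray on enter, black on exit:
f gray
  l gray
    b gray
      c gray
        m gray
          e gray
            h gray
            h black
          e black
          m→h: h black — skip
        m black
        c→h: h black — skip
        k gray
          k→h: h black — skip
          a gray
            a→b: b is gray → back edge
First back edge: a → b.

a->b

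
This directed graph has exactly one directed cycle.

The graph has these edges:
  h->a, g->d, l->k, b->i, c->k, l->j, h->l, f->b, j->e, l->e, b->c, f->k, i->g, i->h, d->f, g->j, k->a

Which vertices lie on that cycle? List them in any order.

b, d, f, g, i

DFS with gray/black marking from b:
b gray
  i gray
    g gray
      d gray
        f gray
          f→b: b is gray → back edge
Back edge closes the cycle b → i → g → d → f → b; its vertices are {b, d, f, g, i}.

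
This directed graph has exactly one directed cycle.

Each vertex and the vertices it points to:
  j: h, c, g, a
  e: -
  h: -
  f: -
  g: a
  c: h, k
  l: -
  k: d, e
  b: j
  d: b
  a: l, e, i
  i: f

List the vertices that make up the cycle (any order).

b, c, d, j, k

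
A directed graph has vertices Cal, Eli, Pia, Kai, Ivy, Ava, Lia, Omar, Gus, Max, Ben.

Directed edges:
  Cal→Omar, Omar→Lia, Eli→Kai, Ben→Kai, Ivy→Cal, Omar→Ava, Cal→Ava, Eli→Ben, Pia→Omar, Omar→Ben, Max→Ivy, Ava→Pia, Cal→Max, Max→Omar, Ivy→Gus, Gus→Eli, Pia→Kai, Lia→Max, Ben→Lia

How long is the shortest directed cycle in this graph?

3

For each vertex v, BFS finds the shortest path from v back to v.
The shortest such closed walk is Max → Omar → Lia → Max, length 3.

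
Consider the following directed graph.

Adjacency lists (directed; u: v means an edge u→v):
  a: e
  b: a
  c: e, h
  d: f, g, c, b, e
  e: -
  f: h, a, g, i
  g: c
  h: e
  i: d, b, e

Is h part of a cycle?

No

h lies on a cycle iff there is a path from h back to itself.
Exploring from h, it never reaches itself; equivalently, its strongly connected component is a singleton.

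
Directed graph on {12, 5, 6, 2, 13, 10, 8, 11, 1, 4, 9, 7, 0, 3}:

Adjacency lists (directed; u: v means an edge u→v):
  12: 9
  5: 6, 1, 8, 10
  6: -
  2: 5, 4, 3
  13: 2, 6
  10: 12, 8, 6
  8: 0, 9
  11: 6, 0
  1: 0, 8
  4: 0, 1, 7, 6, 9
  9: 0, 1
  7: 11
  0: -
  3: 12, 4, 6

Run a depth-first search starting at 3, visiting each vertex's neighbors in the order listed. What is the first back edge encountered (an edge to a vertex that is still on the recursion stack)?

8->9

DFS from 3 (visiting each vertex's neighbors in the order listed); mark gray on enter, black on exit:
3 gray
  12 gray
    9 gray
      0 gray
      0 black
      1 gray
        1→0: 0 black — skip
        8 gray
          8→0: 0 black — skip
          8→9: 9 is gray → back edge
First back edge: 8 → 9.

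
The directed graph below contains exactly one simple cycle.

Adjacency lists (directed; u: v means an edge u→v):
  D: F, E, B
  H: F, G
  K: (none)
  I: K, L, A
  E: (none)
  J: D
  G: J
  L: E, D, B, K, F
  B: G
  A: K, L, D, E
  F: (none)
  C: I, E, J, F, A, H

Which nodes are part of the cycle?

B, D, G, J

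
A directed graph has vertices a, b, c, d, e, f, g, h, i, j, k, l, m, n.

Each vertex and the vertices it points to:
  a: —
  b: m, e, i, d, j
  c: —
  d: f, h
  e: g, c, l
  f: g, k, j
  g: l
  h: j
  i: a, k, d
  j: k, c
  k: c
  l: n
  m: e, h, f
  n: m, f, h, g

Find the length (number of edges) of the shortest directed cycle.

3

For each vertex v, BFS finds the shortest path from v back to v.
The shortest such closed walk is l → n → g → l, length 3.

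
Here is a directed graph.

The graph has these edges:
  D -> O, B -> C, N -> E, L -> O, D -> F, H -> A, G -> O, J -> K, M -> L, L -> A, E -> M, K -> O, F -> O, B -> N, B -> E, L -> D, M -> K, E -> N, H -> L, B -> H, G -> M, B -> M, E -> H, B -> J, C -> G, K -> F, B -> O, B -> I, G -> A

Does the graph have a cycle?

DFS with white/gray/black marking, starting from C:
C gray
  G gray
    O gray
    O black
    M gray
      L gray
        D gray
          D→O: O black — skip
          F gray
            F→O: O black — skip
          F black
        D black
        L→O: O black — skip
        A gray
        A black
      L black
      K gray
        K→O: O black — skip
        K→F: F black — skip
      K black
    M black
    G→A: A black — skip
  G black
C black
B gray
  I gray
  I black
  N gray
    E gray
      E→M: M black — skip
      H gray
        H→L: L black — skip
        H→A: A black — skip
      H black
      E→N: N is gray → back edge
Back edge found, so a cycle exists: N → E → N.

Yes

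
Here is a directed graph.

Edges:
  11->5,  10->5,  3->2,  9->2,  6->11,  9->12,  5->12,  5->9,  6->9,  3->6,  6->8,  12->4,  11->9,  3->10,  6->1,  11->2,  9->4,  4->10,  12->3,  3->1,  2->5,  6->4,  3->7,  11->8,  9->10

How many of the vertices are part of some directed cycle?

9

A vertex is on a directed cycle iff it belongs to a strongly connected component of size ≥ 2 (or has a self-loop).
The vertices on cycles are {2, 3, 4, 5, 6, 9, 10, 11, 12} — 9 in total.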